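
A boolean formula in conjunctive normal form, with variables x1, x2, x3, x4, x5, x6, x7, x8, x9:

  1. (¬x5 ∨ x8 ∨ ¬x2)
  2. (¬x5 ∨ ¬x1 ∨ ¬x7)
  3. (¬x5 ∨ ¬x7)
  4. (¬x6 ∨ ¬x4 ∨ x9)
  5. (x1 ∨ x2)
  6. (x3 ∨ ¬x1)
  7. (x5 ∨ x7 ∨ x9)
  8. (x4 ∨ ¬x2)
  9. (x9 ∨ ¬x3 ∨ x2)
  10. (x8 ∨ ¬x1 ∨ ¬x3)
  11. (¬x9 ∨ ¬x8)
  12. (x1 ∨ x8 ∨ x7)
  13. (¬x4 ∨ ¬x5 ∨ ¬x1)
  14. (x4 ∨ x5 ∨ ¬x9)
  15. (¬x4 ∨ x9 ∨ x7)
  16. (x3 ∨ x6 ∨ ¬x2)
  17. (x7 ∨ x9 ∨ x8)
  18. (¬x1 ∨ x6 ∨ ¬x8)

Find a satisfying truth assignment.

x1 = False  x2 = True  x3 = True  x4 = True  x5 = False  x6 = False  x7 = True  x8 = False  x9 = True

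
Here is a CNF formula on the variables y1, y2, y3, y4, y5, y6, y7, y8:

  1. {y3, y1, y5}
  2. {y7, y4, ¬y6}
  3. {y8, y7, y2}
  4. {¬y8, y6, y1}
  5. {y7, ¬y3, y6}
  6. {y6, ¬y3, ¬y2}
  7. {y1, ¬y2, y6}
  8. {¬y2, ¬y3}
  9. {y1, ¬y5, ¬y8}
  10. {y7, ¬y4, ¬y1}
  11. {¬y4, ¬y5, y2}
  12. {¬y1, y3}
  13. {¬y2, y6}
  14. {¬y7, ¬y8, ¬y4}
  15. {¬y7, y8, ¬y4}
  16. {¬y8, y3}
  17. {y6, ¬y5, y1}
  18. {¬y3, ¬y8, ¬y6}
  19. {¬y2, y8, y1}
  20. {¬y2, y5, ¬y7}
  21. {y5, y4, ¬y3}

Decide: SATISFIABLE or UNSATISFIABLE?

SATISFIABLE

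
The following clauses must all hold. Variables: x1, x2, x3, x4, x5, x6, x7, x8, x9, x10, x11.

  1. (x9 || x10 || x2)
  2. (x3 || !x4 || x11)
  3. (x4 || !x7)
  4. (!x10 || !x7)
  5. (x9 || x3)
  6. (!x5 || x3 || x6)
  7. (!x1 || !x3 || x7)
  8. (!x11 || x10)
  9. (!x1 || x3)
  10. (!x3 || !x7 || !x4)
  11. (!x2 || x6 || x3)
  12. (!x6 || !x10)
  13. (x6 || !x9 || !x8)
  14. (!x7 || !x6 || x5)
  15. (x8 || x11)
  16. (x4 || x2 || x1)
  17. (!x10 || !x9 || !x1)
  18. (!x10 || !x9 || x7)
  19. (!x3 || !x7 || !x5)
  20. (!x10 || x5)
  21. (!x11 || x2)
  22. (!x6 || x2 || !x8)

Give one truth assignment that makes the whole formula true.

x1 = False, x2 = True, x3 = True, x4 = True, x5 = True, x6 = True, x7 = False, x8 = True, x9 = True, x10 = False, x11 = False

Check each clause:
  1. (x9 || x2 || x10) — x9 is true.
  2. (x11 || !x4 || x3) — x3 is true.
  3. (x4 || !x7) — !x7 is true.
  4. (!x10 || !x7) — !x7 is true.
  5. (x9 || x3) — x9 is true.
  6. (x3 || x6 || !x5) — x3 is true.
  7. (!x3 || x7 || !x1) — !x1 is true.
  8. (x10 || !x11) — !x11 is true.
  9. (x3 || !x1) — x3 is true.
  10. (!x4 || !x3 || !x7) — !x7 is true.
  11. (x3 || !x2 || x6) — x3 is true.
  12. (!x6 || !x10) — !x10 is true.
  13. (!x9 || x6 || !x8) — x6 is true.
  14. (!x7 || x5 || !x6) — !x7 is true.
  15. (x11 || x8) — x8 is true.
  16. (x2 || x1 || x4) — x2 is true.
  17. (!x1 || !x9 || !x10) — !x1 is true.
  18. (!x10 || !x9 || x7) — !x10 is true.
  19. (!x5 || !x7 || !x3) — !x7 is true.
  20. (x5 || !x10) — x5 is true.
  21. (x2 || !x11) — x2 is true.
  22. (!x6 || x2 || !x8) — x2 is true.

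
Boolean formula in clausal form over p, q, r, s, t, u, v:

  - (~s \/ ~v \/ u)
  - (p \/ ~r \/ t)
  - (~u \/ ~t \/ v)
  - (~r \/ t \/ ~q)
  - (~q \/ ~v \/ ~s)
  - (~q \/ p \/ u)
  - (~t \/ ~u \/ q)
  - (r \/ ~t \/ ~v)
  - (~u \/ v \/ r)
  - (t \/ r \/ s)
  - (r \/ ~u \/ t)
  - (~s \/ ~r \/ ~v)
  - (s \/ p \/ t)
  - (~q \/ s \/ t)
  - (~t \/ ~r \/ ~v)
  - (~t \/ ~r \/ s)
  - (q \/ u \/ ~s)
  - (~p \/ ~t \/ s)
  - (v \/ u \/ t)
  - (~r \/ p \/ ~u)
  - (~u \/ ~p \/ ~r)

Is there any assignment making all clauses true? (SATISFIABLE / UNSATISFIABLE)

SATISFIABLE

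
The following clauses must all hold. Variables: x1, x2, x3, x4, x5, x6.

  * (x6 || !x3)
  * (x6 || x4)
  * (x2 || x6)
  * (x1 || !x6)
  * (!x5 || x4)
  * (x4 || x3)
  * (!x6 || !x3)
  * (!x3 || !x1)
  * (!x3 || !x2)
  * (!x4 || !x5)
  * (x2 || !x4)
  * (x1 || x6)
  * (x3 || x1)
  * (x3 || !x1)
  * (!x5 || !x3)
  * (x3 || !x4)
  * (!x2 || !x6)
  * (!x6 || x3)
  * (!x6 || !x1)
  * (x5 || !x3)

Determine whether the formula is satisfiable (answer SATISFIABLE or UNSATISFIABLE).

UNSATISFIABLE

x3 = True:
  propagation gives x6=True; an empty clause results — contradiction.
x3 = False:
  propagation gives x4=True; an empty clause results — contradiction.
Every branch closes, so no satisfying assignment exists.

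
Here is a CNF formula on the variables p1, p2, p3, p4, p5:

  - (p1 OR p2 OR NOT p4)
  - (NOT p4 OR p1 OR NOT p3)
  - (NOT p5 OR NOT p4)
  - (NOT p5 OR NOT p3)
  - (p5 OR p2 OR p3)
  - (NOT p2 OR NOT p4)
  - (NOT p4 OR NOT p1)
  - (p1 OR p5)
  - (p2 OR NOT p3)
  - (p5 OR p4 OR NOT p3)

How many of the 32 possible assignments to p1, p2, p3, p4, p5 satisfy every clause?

5

The models are:
  p1=0 p2=0 p3=0 p4=0 p5=1
  p1=0 p2=1 p3=0 p4=0 p5=1
  p1=1 p2=0 p3=0 p4=0 p5=1
  p1=1 p2=1 p3=0 p4=0 p5=0
  p1=1 p2=1 p3=0 p4=0 p5=1
Count: 5.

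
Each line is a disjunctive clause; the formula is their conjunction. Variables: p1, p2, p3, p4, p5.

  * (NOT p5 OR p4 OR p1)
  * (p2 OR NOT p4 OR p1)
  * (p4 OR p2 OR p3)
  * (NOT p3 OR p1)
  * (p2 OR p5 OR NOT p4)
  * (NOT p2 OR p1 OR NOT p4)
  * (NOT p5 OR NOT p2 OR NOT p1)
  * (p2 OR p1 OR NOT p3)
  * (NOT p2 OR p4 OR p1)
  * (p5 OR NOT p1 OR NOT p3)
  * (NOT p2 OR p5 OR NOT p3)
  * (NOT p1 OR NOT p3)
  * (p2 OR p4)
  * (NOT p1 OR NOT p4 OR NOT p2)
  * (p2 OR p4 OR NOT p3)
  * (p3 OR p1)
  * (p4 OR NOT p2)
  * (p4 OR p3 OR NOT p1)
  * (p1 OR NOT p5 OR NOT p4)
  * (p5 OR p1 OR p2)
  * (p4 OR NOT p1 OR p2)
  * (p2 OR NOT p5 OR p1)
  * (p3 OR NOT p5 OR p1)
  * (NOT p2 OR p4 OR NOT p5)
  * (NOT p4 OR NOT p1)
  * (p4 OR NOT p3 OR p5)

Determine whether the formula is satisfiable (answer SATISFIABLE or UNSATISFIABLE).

UNSATISFIABLE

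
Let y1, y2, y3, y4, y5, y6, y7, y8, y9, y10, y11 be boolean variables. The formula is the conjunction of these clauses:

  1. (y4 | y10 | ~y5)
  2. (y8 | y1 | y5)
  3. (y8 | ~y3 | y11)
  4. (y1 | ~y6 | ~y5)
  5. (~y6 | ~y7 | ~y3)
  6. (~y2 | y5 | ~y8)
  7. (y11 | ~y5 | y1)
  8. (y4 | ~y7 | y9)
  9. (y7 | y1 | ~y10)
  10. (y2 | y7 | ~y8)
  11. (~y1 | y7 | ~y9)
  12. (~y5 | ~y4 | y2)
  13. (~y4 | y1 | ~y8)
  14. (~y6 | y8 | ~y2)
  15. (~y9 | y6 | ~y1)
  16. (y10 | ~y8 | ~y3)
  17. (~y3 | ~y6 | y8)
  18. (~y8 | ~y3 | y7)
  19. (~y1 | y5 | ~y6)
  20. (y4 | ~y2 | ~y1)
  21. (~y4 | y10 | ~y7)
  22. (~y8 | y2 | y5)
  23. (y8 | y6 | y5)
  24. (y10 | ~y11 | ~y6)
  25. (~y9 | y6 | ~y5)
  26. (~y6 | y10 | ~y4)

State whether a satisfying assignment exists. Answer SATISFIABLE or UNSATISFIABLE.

SATISFIABLE

y3 occurs only negated in the remaining clauses — set y3 = False.
Set y1 = True and propagate.
Branch on y2: take y2 = True.
  then y4 is forced to True.
Try y5 = True.
The remaining clauses are satisfied by y6 = False, y7 = True, y8 = False, y9 = False, y10 = True, y11 = True.
So y1=1, y2=1, y3=0, y4=1, y5=1, y6=0, y7=1, y8=0, y9=0, y10=1, y11=1 is a satisfying assignment.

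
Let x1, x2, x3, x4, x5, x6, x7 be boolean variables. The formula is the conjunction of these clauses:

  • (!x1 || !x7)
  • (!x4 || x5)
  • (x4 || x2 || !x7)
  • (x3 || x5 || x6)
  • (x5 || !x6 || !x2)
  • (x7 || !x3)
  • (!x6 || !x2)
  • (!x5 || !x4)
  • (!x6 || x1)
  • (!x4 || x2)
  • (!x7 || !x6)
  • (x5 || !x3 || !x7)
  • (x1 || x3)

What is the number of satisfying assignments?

5

Satisfying assignments:
  x1=F x2=T x3=T x4=F x5=T x6=F x7=T
  x1=T x2=F x3=F x4=F x5=F x6=T x7=F
  x1=T x2=F x3=F x4=F x5=T x6=F x7=F
  x1=T x2=F x3=F x4=F x5=T x6=T x7=F
  x1=T x2=T x3=F x4=F x5=T x6=F x7=F
That's 5 in total.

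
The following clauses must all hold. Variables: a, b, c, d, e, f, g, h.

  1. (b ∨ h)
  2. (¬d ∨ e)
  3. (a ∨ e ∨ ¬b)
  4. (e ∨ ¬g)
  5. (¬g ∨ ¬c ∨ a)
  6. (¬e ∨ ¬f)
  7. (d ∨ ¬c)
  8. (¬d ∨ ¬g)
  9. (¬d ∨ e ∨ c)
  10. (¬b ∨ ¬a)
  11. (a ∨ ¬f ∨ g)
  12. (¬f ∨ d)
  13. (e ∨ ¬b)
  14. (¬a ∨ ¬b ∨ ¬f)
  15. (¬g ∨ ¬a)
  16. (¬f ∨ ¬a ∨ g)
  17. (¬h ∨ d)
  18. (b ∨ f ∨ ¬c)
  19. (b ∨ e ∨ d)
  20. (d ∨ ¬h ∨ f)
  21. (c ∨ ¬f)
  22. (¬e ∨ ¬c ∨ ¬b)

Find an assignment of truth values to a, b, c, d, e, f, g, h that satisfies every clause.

a = F, b = T, c = F, d = F, e = T, f = F, g = T, h = F

Check each clause:
  1. (h ∨ b) — b is true.
  2. (¬d ∨ e) — ¬d is true.
  3. (¬b ∨ a ∨ e) — e is true.
  4. (e ∨ ¬g) — e is true.
  5. (¬g ∨ ¬c ∨ a) — ¬c is true.
  6. (¬f ∨ ¬e) — ¬f is true.
  7. (d ∨ ¬c) — ¬c is true.
  8. (¬g ∨ ¬d) — ¬d is true.
  9. (e ∨ ¬d ∨ c) — ¬d is true.
  10. (¬b ∨ ¬a) — ¬a is true.
  11. (a ∨ ¬f ∨ g) — ¬f is true.
  12. (¬f ∨ d) — ¬f is true.
  13. (¬b ∨ e) — e is true.
  14. (¬a ∨ ¬f ∨ ¬b) — ¬f is true.
  15. (¬a ∨ ¬g) — ¬a is true.
  16. (g ∨ ¬f ∨ ¬a) — ¬f is true.
  17. (d ∨ ¬h) — ¬h is true.
  18. (¬c ∨ f ∨ b) — b is true.
  19. (d ∨ e ∨ b) — b is true.
  20. (f ∨ ¬h ∨ d) — ¬h is true.
  21. (¬f ∨ c) — ¬f is true.
  22. (¬c ∨ ¬e ∨ ¬b) — ¬c is true.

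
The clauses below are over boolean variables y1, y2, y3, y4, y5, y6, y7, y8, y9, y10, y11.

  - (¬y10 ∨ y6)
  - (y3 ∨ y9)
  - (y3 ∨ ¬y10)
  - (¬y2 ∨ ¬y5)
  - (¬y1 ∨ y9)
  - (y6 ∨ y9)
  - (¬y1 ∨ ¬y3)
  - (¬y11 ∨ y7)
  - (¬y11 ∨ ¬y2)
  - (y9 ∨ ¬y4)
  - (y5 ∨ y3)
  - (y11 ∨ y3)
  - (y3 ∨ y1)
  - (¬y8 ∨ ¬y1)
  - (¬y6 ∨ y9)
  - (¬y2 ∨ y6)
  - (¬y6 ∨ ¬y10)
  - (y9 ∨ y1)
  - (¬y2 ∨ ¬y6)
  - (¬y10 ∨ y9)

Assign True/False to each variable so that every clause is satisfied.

y2 occurs only negated in the remaining clauses — set y2 = False.
y9 occurs only positively in the remaining clauses — set y9 = True.
Set y1 = False and propagate.
  then y3 is forced to True.
For the remaining variables, y4 = True, y5 = True, y6 = False, y7 = False, y8 = True, y10 = False, y11 = False works.
Check each clause:
  1. (y6 ∨ ¬y10) — ¬y10 is true.
  2. (y3 ∨ y9) — y9 is true.
  3. (y3 ∨ ¬y10) — y3 is true.
  4. (¬y5 ∨ ¬y2) — ¬y2 is true.
  5. (¬y1 ∨ y9) — y9 is true.
  6. (y6 ∨ y9) — y9 is true.
  7. (¬y1 ∨ ¬y3) — ¬y1 is true.
  8. (¬y11 ∨ y7) — ¬y11 is true.
  9. (¬y2 ∨ ¬y11) — ¬y11 is true.
  10. (¬y4 ∨ y9) — y9 is true.
  11. (y3 ∨ y5) — y3 is true.
  12. (y3 ∨ y11) — y3 is true.
  13. (y1 ∨ y3) — y3 is true.
  14. (¬y8 ∨ ¬y1) — ¬y1 is true.
  15. (¬y6 ∨ y9) — y9 is true.
  16. (y6 ∨ ¬y2) — ¬y2 is true.
  17. (¬y6 ∨ ¬y10) — ¬y6 is true.
  18. (y9 ∨ y1) — y9 is true.
  19. (¬y6 ∨ ¬y2) — ¬y6 is true.
  20. (y9 ∨ ¬y10) — y9 is true.

y1=False, y2=False, y3=True, y4=True, y5=True, y6=False, y7=False, y8=True, y9=True, y10=False, y11=False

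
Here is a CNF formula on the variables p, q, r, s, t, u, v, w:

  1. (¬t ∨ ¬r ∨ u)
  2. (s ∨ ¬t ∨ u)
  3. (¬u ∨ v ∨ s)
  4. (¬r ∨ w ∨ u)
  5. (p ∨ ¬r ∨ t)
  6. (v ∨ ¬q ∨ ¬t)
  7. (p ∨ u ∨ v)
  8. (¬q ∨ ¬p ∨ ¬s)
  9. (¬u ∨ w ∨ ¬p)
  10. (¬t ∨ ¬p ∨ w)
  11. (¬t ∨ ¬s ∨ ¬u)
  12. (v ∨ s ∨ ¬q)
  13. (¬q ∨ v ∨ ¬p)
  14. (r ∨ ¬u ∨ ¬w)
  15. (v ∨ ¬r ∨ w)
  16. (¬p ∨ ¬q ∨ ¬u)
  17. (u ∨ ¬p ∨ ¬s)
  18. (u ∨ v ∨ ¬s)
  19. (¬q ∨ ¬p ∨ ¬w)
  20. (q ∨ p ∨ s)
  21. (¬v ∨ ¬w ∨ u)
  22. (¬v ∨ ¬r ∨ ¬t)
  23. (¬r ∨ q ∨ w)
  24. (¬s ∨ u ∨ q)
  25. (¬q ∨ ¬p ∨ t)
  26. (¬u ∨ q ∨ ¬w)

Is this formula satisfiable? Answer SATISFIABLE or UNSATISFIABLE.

SATISFIABLE

Try p = False.
For the remaining variables, q = False, r = False, s = True, t = False, u = True, v = True, w = False works.
So p=F, q=F, r=F, s=T, t=F, u=T, v=T, w=F is a satisfying assignment.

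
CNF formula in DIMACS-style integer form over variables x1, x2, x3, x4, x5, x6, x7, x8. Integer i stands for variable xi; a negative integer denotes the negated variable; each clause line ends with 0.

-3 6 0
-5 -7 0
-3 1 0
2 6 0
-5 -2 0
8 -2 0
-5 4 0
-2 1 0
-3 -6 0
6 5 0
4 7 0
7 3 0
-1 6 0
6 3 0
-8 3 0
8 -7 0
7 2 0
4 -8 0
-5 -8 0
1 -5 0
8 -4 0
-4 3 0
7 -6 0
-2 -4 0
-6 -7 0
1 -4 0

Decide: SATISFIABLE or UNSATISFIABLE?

UNSATISFIABLE

x6 = True:
  propagation gives x3=False, x7=True; an empty clause results — contradiction.
x6 = False:
  propagation gives x3=False; an empty clause results — contradiction.
Every branch closes, so no satisfying assignment exists.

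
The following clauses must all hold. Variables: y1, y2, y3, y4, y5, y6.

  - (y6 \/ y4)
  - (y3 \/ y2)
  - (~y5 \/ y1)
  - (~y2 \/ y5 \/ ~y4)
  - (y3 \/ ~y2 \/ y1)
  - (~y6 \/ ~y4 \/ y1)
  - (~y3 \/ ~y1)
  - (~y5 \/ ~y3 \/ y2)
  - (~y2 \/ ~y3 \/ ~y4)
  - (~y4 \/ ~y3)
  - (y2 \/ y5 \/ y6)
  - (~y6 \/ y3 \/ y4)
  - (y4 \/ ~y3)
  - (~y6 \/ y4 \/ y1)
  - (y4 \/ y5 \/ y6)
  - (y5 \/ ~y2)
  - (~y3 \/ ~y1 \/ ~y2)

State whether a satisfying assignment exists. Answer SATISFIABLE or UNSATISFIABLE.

SATISFIABLE

Set y1 = True and propagate.
  then y3 is forced to False.
  then y2 is forced to True.
  then y5 is forced to True.
Set y4 = True and propagate.
y6 is now unconstrained; take y6 = False.
Every clause has at least one true literal under this assignment.
So y1=True, y2=True, y3=False, y4=True, y5=True, y6=False is a satisfying assignment.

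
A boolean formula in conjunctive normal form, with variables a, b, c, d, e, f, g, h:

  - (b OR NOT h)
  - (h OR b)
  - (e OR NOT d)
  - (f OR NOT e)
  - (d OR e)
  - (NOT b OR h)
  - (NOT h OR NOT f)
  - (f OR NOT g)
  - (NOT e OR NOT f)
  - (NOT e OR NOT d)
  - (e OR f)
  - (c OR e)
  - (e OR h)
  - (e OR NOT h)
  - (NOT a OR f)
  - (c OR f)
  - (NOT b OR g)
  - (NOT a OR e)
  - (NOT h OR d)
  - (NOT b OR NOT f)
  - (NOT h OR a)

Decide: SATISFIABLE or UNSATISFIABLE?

e = True:
  propagation gives f=True; an empty clause results — contradiction.
e = False:
  propagation gives d=False; an empty clause results — contradiction.
Every branch closes, so no satisfying assignment exists.

UNSATISFIABLE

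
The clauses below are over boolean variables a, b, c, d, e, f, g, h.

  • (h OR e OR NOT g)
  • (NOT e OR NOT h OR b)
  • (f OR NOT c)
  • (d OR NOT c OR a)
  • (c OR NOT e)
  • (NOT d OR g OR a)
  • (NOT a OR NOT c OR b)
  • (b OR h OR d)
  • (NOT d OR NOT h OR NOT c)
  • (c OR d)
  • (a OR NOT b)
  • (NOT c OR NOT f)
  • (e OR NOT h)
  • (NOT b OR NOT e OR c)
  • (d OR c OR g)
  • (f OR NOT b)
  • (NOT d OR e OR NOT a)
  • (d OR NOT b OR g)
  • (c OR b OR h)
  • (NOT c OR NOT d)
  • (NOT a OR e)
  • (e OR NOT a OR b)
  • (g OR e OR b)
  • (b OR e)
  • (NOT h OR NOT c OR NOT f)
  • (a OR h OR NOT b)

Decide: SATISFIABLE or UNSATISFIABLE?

b = True:
  propagation gives a=True, f=True, c=False, e=False; an empty clause results — contradiction.
b = False:
  propagation gives e=True, h=False, c=True, f=True; an empty clause results — contradiction.
Every branch closes, so no satisfying assignment exists.

UNSATISFIABLE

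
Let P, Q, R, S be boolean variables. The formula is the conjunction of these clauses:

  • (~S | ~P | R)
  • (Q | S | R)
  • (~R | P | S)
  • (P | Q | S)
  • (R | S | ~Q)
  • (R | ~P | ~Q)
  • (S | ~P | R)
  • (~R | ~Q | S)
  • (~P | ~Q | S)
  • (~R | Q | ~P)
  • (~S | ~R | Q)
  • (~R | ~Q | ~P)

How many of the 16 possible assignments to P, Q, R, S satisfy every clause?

Satisfying assignments:
  P=F Q=F R=F S=T
  P=F Q=T R=F S=T
  P=F Q=T R=T S=T
Count: 3.

3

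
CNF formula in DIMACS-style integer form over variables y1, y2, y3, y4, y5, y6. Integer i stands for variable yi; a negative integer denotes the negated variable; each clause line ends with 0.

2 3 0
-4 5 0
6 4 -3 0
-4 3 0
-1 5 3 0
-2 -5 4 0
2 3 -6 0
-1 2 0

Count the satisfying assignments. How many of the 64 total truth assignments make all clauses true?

Case analysis on y3 and y2:
  y3=T, y2=T: y1 free; 3 ways for (y4,y5,y6) × 2^1 = 6.
  y3=T, y2=F: remaining (y1,y4,y5,y6) ∈ {(F,F,F,T); (F,F,T,T); (F,T,T,F); (F,T,T,T)} — 4.
  y3=F, y2=T: remaining (y1,y4,y5,y6) ∈ {(F,F,F,F); (F,F,F,T)} — 2.
  y3=F, y2=F: a clause becomes empty — 0.
Total: 6 + 4 + 2 + 0 = 12.

12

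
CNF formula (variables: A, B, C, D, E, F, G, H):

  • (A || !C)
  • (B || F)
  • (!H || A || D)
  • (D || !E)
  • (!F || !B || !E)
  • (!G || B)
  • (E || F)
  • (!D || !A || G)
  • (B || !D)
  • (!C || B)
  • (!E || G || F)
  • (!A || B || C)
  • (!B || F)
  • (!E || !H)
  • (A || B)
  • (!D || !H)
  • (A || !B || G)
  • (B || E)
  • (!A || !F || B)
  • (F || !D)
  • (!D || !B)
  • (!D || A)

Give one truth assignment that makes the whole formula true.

H occurs only negated in the remaining clauses — set H = False.
Set A = True and propagate.
Try B = True.
  then F is forced to True.
  then E is forced to False.
  then D is forced to False.
C, G are now unconstrained; take C = True, G = False.

A=T, B=T, C=T, D=F, E=F, F=T, G=F, H=F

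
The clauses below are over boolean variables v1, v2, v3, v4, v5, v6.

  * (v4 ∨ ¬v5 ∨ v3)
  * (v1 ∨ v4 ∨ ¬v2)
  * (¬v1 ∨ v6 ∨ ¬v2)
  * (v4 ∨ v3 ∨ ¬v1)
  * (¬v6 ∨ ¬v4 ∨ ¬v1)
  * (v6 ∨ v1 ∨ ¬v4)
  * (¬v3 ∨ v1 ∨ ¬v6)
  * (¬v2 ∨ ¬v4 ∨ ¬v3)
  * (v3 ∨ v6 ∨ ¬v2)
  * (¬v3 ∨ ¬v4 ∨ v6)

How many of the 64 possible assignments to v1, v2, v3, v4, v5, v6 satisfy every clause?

16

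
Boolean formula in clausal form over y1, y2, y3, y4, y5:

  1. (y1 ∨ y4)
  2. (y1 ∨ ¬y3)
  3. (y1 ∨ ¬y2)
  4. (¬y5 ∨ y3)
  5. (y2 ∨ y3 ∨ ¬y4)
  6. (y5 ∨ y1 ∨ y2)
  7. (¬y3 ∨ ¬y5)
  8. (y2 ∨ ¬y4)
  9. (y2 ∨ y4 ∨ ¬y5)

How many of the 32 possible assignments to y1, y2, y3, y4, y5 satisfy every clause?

6

Satisfying assignments:
  y1=1 y2=0 y3=0 y4=0 y5=0
  y1=1 y2=0 y3=1 y4=0 y5=0
  y1=1 y2=1 y3=0 y4=0 y5=0
  y1=1 y2=1 y3=0 y4=1 y5=0
  y1=1 y2=1 y3=1 y4=0 y5=0
  y1=1 y2=1 y3=1 y4=1 y5=0
Count: 6.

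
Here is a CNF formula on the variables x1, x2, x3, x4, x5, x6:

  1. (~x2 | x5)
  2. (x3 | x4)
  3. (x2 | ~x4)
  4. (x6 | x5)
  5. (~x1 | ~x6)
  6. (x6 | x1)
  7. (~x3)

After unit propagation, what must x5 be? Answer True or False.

True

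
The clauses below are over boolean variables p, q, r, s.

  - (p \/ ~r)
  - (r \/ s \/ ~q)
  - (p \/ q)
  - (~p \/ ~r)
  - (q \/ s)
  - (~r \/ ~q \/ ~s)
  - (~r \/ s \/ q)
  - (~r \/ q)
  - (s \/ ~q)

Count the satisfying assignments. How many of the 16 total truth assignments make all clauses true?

3

Satisfying assignments:
  p=0 q=1 r=0 s=1
  p=1 q=0 r=0 s=1
  p=1 q=1 r=0 s=1
Count: 3.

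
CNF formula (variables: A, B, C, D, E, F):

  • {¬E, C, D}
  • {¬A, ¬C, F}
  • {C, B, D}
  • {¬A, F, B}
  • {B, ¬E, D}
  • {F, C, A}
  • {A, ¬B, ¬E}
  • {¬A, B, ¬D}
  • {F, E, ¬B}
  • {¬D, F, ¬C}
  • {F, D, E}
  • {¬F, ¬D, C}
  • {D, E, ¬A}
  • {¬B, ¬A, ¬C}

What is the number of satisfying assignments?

The models are:
  A=0 B=0 C=1 D=0 E=0 F=1
  A=0 B=0 C=1 D=1 E=0 F=1
  A=0 B=0 C=1 D=1 E=1 F=1
  A=0 B=1 C=0 D=0 E=0 F=1
  A=0 B=1 C=1 D=0 E=0 F=1
  A=0 B=1 C=1 D=1 E=0 F=1
  A=1 B=1 C=0 D=1 E=1 F=0
That's 7 in total.

7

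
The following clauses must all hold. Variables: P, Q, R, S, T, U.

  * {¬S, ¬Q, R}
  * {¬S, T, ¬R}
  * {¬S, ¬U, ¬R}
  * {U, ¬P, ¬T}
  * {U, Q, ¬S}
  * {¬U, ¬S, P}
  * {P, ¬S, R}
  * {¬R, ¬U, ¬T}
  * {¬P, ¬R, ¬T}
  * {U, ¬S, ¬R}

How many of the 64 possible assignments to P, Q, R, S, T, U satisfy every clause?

26

Case analysis on R and S:
  R=T, S=T: a clause becomes empty — 0.
  R=T, S=F: Q free; 5 ways for (P,T,U) × 2^1 = 10.
  R=F, S=T: remaining (P,Q,T,U) ∈ {(T,F,F,T); (T,F,T,T)} — 2.
  R=F, S=F: Q free; 7 ways for (P,T,U) × 2^1 = 14.
Total: 0 + 10 + 2 + 14 = 26.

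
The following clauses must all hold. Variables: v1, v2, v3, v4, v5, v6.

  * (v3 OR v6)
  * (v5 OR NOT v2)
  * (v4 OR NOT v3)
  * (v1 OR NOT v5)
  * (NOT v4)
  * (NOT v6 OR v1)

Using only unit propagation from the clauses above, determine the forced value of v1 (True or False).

True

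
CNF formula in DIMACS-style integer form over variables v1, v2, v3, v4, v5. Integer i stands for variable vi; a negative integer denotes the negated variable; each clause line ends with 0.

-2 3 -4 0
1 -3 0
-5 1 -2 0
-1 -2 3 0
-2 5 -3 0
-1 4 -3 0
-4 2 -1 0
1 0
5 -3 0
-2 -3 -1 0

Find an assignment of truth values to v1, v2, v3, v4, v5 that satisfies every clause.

v1=T, v2=F, v3=F, v4=F, v5=F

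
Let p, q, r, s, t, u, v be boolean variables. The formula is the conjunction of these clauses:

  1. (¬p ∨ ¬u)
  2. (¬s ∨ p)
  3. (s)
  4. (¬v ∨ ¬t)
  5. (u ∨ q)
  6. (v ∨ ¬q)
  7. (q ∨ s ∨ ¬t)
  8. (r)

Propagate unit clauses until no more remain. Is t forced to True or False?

(s) stands alone — s = True.
(¬s ∨ p) with s = True leaves only p, so p = True.
(¬u ∨ ¬p) with p = True leaves only ¬u, so u = False.
(u ∨ q) with u = False leaves only q, so q = True.
In (v ∨ ¬q), ¬q is now false; v must hold, so v = True.
(¬t ∨ ¬v) with v = True leaves only ¬t, so t = False.

False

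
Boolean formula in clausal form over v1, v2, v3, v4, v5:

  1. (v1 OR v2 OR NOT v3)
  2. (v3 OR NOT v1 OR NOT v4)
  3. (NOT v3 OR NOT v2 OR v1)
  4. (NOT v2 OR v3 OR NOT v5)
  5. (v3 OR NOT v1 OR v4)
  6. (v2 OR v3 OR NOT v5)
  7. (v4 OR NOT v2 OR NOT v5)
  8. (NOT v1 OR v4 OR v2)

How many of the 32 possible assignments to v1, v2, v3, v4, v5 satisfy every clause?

9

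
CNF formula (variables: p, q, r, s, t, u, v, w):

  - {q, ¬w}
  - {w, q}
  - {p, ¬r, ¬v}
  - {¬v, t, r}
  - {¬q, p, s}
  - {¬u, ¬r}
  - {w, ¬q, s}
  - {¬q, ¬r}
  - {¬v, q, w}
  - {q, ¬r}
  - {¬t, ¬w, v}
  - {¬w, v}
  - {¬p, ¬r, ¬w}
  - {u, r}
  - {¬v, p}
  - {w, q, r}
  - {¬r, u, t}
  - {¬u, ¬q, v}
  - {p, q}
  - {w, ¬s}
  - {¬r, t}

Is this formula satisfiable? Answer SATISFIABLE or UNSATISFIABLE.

Try p = True.
Try q = True.
  then r is forced to False.
  then u is forced to True.
  then v is forced to True.
  then t is forced to True.
Try s = True.
  then w is forced to True.
So p=T, q=T, r=F, s=T, t=T, u=T, v=T, w=T is a satisfying assignment.

SATISFIABLE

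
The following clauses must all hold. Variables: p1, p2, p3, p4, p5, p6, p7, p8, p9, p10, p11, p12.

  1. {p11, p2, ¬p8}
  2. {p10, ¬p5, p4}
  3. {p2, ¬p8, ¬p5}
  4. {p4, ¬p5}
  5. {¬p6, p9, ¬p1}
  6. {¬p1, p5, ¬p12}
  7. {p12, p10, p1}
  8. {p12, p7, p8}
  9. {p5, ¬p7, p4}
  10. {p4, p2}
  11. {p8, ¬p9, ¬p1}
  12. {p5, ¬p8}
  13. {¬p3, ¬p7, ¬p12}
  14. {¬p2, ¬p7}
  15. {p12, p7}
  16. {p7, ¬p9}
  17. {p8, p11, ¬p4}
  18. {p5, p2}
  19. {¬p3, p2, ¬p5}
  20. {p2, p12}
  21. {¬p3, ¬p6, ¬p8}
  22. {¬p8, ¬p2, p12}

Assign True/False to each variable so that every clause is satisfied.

p3 occurs only negated in the remaining clauses — set p3 = False.
p11 occurs only positively in the remaining clauses — set p11 = True.
Try p1 = False.
For the remaining variables, p2 = False, p4 = True, p5 = True, p6 = True, p7 = True, p8 = False, p9 = False, p10 = False, p12 = True works.

p1=False  p2=False  p3=False  p4=True  p5=True  p6=True  p7=True  p8=False  p9=False  p10=False  p11=True  p12=True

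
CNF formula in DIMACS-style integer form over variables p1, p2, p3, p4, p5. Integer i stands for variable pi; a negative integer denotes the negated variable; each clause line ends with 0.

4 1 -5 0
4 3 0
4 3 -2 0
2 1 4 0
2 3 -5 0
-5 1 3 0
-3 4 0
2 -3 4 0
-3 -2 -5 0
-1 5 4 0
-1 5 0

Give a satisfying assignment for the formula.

p4 occurs only positively in the remaining clauses — set p4 = True.
Try p1 = True.
  then p5 is forced to True.
Set p2 = True and propagate.
  then p3 is forced to False.

p1=T, p2=T, p3=F, p4=T, p5=T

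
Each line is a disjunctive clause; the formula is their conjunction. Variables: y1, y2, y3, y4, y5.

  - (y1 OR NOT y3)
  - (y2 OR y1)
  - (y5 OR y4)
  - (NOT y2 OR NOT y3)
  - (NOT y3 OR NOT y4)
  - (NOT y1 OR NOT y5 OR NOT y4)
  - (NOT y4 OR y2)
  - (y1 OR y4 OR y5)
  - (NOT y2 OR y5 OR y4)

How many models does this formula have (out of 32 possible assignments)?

The models are:
  y1=F y2=T y3=F y4=F y5=T
  y1=F y2=T y3=F y4=T y5=F
  y1=F y2=T y3=F y4=T y5=T
  y1=T y2=F y3=F y4=F y5=T
  y1=T y2=F y3=T y4=F y5=T
  y1=T y2=T y3=F y4=F y5=T
  y1=T y2=T y3=F y4=T y5=F
That's 7 in total.

7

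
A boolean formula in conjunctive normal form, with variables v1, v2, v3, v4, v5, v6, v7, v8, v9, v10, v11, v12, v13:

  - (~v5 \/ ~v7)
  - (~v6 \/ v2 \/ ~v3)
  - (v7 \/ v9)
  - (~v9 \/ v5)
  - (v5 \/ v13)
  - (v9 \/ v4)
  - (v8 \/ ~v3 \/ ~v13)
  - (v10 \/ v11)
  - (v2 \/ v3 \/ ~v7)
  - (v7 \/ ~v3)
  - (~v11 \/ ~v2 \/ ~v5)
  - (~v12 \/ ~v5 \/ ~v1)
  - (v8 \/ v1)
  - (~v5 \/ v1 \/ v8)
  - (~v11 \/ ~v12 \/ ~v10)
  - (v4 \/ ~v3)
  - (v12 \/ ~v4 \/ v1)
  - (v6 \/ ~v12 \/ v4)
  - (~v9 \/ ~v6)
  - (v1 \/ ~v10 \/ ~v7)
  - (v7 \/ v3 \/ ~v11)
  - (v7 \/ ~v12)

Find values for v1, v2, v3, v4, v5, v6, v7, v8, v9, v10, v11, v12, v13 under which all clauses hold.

Pure literal: v8 appears only positively; assign v8 = True.
Set v1 = True and propagate.
Branch on v2: take v2 = True.
The remaining clauses are satisfied by v3 = False, v4 = True, v5 = False, v6 = True, v7 = True, v9 = False, v10 = False, v11 = True, v12 = False, v13 = True.
Every clause has at least one true literal under this assignment.

v1 = T, v2 = T, v3 = F, v4 = T, v5 = F, v6 = T, v7 = T, v8 = T, v9 = F, v10 = F, v11 = T, v12 = F, v13 = T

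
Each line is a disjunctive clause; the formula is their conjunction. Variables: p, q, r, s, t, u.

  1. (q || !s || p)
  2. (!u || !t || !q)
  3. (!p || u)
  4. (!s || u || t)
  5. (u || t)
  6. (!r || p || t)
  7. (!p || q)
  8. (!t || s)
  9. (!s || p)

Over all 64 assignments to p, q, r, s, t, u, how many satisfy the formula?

6

Satisfying assignments:
  p=0 q=0 r=0 s=0 t=0 u=1
  p=0 q=1 r=0 s=0 t=0 u=1
  p=1 q=1 r=0 s=0 t=0 u=1
  p=1 q=1 r=0 s=1 t=0 u=1
  p=1 q=1 r=1 s=0 t=0 u=1
  p=1 q=1 r=1 s=1 t=0 u=1
That's 6 in total.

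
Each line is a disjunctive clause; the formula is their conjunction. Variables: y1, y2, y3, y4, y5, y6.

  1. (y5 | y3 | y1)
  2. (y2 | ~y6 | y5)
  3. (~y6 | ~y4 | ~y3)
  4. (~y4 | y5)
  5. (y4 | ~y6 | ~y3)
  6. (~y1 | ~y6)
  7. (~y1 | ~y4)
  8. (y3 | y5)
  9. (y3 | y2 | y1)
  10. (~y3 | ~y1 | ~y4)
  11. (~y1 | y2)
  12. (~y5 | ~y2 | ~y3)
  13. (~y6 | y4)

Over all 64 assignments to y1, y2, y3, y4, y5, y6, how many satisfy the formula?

9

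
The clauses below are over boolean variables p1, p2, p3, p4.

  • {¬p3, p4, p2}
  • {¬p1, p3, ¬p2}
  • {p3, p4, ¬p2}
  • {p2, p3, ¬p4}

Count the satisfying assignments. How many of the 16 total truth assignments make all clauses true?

9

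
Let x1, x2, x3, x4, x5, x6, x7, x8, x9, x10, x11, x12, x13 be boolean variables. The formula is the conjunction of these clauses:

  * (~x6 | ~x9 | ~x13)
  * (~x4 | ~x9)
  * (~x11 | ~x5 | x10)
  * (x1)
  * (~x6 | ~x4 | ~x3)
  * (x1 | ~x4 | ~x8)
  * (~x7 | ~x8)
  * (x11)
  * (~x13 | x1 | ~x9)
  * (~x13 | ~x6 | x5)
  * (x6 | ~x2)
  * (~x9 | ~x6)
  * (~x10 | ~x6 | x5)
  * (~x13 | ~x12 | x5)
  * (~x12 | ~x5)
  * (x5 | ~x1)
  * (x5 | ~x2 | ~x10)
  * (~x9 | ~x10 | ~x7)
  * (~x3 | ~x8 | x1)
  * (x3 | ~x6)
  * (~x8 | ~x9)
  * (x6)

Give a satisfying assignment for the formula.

The clause (x1) is unit: x1 must be True.
The clause (x11) is unit: x11 must be True.
Unit propagation: (x5) forces x5 = True.
The clause (x10) is unit: x10 must be True.
The clause (~x12) is unit: x12 must be False.
(x6) is a unit clause, so x6 = True.
(~x9) is a unit clause, so x9 = False.
Unit propagation: (x3) forces x3 = True.
The clause (~x4) is unit: x4 must be False.
x7 occurs only negated in the remaining clauses — set x7 = False.
Pure literal: x8 appears only negated; assign x8 = False.
x2, x13 are now unconstrained; take x2 = False, x13 = True.

x1 = T, x2 = F, x3 = T, x4 = F, x5 = T, x6 = T, x7 = F, x8 = F, x9 = F, x10 = T, x11 = T, x12 = F, x13 = T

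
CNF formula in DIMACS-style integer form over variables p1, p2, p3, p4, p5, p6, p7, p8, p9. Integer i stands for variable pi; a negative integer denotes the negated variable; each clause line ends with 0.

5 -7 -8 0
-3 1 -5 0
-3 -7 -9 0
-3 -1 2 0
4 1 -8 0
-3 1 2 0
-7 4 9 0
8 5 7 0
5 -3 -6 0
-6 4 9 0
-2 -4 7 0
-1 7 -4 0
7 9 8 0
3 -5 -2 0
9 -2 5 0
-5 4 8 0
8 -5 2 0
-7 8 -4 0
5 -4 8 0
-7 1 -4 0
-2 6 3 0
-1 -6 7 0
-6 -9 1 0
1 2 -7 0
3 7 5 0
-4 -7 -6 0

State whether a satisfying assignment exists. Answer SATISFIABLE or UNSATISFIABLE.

SATISFIABLE

Branch on p1: take p1 = True.
The remaining clauses are satisfied by p2 = True, p3 = True, p4 = False, p5 = True, p6 = False, p7 = False, p8 = True, p9 = True.
Every clause has at least one true literal under this assignment.
So p1=True, p2=True, p3=True, p4=False, p5=True, p6=False, p7=False, p8=True, p9=True is a satisfying assignment.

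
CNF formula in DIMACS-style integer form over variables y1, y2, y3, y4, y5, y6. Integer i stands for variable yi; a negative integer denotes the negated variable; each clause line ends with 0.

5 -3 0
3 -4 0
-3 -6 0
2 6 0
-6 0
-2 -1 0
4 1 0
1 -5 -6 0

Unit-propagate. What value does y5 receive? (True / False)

True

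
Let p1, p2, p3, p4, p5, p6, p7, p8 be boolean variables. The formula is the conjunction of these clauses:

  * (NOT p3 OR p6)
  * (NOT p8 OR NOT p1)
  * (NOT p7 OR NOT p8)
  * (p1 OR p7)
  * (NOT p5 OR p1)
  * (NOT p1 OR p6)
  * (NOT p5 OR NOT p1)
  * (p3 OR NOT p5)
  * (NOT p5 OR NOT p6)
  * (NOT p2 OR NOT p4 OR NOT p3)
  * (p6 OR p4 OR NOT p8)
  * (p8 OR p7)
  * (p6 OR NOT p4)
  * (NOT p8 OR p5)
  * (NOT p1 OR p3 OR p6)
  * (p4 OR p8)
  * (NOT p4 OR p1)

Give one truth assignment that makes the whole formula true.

Try p1 = True.
  then p8 is forced to False.
  then p6 is forced to True.
  then p5 is forced to False.
  then p7 is forced to True.
  then p4 is forced to True.
Branch on p2: take p2 = True.
  then p3 is forced to False.
Every clause has at least one true literal under this assignment.

p1=T, p2=T, p3=F, p4=T, p5=F, p6=T, p7=T, p8=F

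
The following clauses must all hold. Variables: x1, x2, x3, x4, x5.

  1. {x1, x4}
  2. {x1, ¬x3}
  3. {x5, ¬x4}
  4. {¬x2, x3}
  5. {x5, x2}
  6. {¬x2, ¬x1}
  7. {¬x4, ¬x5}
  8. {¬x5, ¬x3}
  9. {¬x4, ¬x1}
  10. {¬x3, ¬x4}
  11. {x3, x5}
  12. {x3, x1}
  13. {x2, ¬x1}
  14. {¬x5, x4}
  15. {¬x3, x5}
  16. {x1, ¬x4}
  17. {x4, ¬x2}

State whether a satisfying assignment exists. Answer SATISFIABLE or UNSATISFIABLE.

x4 = True:
  propagation gives x5=True; an empty clause results — contradiction.
x4 = False:
  propagation gives x1=True, x2=False; an empty clause results — contradiction.
Every branch closes, so no satisfying assignment exists.

UNSATISFIABLE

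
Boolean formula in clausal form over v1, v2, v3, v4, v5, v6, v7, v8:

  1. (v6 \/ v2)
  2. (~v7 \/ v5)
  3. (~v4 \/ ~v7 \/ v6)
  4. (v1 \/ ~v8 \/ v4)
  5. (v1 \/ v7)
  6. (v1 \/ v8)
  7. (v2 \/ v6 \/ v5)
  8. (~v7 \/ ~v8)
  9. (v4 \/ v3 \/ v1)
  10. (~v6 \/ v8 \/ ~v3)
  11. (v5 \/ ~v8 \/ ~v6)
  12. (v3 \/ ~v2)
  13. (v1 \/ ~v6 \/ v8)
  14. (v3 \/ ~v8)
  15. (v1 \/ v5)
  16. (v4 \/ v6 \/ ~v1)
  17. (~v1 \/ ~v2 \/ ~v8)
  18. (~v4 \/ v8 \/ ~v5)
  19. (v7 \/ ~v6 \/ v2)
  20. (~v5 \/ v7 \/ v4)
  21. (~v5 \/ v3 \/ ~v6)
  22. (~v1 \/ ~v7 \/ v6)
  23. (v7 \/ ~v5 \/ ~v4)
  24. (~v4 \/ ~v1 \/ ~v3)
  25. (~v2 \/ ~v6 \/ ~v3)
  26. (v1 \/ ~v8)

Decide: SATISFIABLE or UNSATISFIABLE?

v1 = True:
  v6 = True:
    v3 = True:
      propagation gives v8=True, v7=False, v5=True; contradiction.
    v3 = False:
      propagation gives v2=False, v8=False, v7=True; contradiction.
  v6 = False:
    propagation gives v2=True, v3=True, v4=True; an empty clause results — contradiction.
v1 = False:
  propagation gives v7=True, v5=True, v8=True; an empty clause results — contradiction.
Every branch closes, so no satisfying assignment exists.

UNSATISFIABLE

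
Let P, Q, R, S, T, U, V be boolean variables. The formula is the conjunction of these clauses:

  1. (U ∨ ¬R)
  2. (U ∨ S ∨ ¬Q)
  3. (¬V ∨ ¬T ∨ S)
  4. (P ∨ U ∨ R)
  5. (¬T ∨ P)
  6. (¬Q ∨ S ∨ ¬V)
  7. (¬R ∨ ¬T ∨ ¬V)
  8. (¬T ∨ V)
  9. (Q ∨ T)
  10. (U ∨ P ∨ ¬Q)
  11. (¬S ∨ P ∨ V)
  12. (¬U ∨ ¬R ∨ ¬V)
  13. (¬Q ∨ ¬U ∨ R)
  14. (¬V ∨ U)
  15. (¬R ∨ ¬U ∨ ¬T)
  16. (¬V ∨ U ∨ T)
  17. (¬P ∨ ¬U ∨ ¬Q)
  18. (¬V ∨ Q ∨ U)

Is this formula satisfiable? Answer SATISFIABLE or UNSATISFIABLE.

Set P = False and propagate.
  then T is forced to False.
  then Q is forced to True.
  then U is forced to True.
  then R is forced to True.
  then V is forced to False.
  then S is forced to False.
So P = False  Q = True  R = True  S = False  T = False  U = True  V = False is a satisfying assignment.

SATISFIABLE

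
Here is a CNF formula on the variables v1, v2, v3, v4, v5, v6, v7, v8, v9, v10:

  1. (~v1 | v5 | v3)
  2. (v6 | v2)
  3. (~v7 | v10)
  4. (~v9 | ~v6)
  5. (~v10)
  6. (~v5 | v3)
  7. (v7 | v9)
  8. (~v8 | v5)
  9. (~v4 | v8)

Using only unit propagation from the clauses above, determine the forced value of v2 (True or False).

(~v10) is a unit clause: v10 = False.
(v10 | ~v7): since v10 = False, the clause reduces to (~v7). v7 = False.
(v7 | v9): since v7 = False, the clause reduces to (v9). v9 = True.
(~v6 | ~v9) with v9 = True leaves only ~v6, so v6 = False.
In (v6 | v2), v6 is now false; v2 must hold, so v2 = True.

True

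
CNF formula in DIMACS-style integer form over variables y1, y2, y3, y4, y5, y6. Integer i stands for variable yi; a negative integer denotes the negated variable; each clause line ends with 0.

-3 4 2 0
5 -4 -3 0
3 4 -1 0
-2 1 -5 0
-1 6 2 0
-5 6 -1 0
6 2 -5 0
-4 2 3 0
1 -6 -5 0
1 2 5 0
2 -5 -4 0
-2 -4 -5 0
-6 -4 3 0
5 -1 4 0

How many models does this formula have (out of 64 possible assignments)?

7

Satisfying assignments:
  y1=0 y2=1 y3=0 y4=0 y5=0 y6=0
  y1=0 y2=1 y3=0 y4=0 y5=0 y6=1
  y1=0 y2=1 y3=0 y4=1 y5=0 y6=0
  y1=0 y2=1 y3=1 y4=0 y5=0 y6=0
  y1=0 y2=1 y3=1 y4=0 y5=0 y6=1
  y1=1 y2=1 y3=0 y4=1 y5=0 y6=0
  y1=1 y2=1 y3=1 y4=0 y5=1 y6=1
Count: 7.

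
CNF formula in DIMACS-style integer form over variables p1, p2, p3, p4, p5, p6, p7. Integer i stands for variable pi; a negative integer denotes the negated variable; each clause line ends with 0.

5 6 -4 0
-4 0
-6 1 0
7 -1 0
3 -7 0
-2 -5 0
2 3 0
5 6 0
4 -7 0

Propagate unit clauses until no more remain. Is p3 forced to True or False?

True

(~p4) is a unit clause: p4 = False.
(p4 | ~p7) with p4 = False leaves only ~p7, so p7 = False.
From (p7 | ~p1) and p7 = False: p1 = False.
(~p6 | p1) with p1 = False leaves only ~p6, so p6 = False.
From (p5 | p6) and p6 = False: p5 = True.
In (~p2 | ~p5), ~p5 is now false; ~p2 must hold, so p2 = False.
From (p2 | p3) and p2 = False: p3 = True.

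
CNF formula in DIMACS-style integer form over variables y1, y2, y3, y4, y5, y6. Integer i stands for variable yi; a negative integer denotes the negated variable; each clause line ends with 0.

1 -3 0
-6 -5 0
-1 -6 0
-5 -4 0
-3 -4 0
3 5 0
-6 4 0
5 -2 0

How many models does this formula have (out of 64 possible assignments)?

7

The models are:
  y1=0 y2=0 y3=0 y4=0 y5=1 y6=0
  y1=0 y2=1 y3=0 y4=0 y5=1 y6=0
  y1=1 y2=0 y3=0 y4=0 y5=1 y6=0
  y1=1 y2=0 y3=1 y4=0 y5=0 y6=0
  y1=1 y2=0 y3=1 y4=0 y5=1 y6=0
  y1=1 y2=1 y3=0 y4=0 y5=1 y6=0
  y1=1 y2=1 y3=1 y4=0 y5=1 y6=0
Count: 7.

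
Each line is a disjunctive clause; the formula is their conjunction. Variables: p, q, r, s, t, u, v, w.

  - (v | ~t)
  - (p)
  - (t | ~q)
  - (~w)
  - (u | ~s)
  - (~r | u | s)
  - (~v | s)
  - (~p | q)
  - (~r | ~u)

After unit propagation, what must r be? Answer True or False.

(p) stands alone — p = True.
(~w) is a unit clause: w = False.
In (q | ~p), ~p is now false; q must hold, so q = True.
In (t | ~q), ~q is now false; t must hold, so t = True.
(v | ~t) with t = True leaves only v, so v = True.
(s | ~v): since v = True, the clause reduces to (s). s = True.
(~s | u) with s = True leaves only u, so u = True.
In (~r | ~u), ~u is now false; ~r must hold, so r = False.

False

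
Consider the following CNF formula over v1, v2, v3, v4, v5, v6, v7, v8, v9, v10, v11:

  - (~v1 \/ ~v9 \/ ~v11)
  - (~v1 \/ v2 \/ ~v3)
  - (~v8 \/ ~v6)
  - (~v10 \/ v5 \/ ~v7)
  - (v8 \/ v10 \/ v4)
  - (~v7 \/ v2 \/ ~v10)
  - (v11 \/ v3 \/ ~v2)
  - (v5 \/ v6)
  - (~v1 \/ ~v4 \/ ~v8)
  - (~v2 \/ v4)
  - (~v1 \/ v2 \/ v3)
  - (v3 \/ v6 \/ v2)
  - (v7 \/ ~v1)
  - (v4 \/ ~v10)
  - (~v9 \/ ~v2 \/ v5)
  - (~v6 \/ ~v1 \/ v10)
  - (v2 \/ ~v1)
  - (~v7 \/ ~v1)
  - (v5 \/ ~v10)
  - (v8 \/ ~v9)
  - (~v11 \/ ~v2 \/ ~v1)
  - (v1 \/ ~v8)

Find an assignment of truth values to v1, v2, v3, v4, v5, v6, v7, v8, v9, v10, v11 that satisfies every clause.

v1=False, v2=True, v3=True, v4=True, v5=True, v6=True, v7=False, v8=False, v9=False, v10=False, v11=False

Pure literal: v5 appears only positively; assign v5 = True.
Pure literal: v9 appears only negated; assign v9 = False.
Try v1 = False.
  then v8 is forced to False.
The remaining clauses are satisfied by v2 = True, v3 = True, v4 = True, v6 = True, v7 = False, v10 = False, v11 = False.
Every clause has at least one true literal under this assignment.
Check each clause:
  1. (~v9 \/ ~v11 \/ ~v1) — ~v11 is true.
  2. (~v1 \/ v2 \/ ~v3) — v2 is true.
  3. (~v8 \/ ~v6) — ~v8 is true.
  4. (~v10 \/ v5 \/ ~v7) — ~v7 is true.
  5. (v10 \/ v8 \/ v4) — v4 is true.
  6. (~v10 \/ ~v7 \/ v2) — ~v7 is true.
  7. (~v2 \/ v3 \/ v11) — v3 is true.
  8. (v6 \/ v5) — v5 is true.
  9. (~v1 \/ ~v8 \/ ~v4) — ~v8 is true.
  10. (v4 \/ ~v2) — v4 is true.
  11. (v2 \/ v3 \/ ~v1) — v2 is true.
  12. (v2 \/ v6 \/ v3) — v2 is true.
  13. (v7 \/ ~v1) — ~v1 is true.
  14. (v4 \/ ~v10) — v4 is true.
  15. (~v2 \/ v5 \/ ~v9) — v5 is true.
  16. (v10 \/ ~v1 \/ ~v6) — ~v1 is true.
  17. (~v1 \/ v2) — v2 is true.
  18. (~v7 \/ ~v1) — ~v7 is true.
  19. (~v10 \/ v5) — v5 is true.
  20. (~v9 \/ v8) — ~v9 is true.
  21. (~v2 \/ ~v11 \/ ~v1) — ~v11 is true.
  22. (~v8 \/ v1) — ~v8 is true.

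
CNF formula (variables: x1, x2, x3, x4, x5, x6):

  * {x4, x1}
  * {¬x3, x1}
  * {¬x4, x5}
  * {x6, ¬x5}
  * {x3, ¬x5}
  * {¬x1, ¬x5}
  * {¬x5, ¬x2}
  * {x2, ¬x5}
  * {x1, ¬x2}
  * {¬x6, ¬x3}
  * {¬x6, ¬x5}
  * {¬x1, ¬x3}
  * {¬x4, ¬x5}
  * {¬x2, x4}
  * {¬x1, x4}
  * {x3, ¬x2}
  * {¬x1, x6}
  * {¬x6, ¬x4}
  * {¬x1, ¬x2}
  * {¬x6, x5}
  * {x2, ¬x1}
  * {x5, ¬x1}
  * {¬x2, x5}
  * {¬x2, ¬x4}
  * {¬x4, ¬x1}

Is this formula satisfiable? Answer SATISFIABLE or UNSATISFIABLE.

UNSATISFIABLE

x1 = True:
  propagation gives x5=False; an empty clause results — contradiction.
x1 = False:
  propagation gives x4=True, x3=False, x5=True; an empty clause results — contradiction.
Every branch closes, so no satisfying assignment exists.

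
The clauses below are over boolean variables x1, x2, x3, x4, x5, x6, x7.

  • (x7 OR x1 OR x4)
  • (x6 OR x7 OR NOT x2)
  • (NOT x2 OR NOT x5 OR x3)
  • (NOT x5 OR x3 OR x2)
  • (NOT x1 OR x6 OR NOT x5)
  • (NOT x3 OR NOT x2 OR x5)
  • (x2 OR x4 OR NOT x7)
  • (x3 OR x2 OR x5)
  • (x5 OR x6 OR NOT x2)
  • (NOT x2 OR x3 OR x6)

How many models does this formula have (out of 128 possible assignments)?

33

Case analysis on x2 and x5:
  x2=1, x5=1: 9 of the 32 assignments to (x1,x3,x4,x6,x7) work.
  x2=1, x5=0: 7 of the 32 assignments to (x1,x3,x4,x6,x7) work.
  x2=0, x5=1: 7 of the 32 assignments to (x1,x3,x4,x6,x7) work.
  x2=0, x5=0: x6 free; 5 ways for (x1,x3,x4,x7) × 2^1 = 10.
Total: 9 + 7 + 7 + 10 = 33.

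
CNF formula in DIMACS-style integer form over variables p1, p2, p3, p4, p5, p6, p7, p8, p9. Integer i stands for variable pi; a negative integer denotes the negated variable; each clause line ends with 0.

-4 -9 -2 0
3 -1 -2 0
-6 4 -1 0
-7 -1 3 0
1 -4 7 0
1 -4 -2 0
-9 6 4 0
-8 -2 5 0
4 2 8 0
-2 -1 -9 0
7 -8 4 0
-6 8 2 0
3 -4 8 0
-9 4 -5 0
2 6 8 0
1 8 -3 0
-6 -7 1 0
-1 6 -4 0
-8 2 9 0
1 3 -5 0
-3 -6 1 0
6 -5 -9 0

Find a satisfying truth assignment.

p1=False, p2=True, p3=False, p4=False, p5=False, p6=False, p7=False, p8=False, p9=False

Check each clause:
  1. (NOT p2 OR NOT p9 OR NOT p4) — NOT p4 is true.
  2. (NOT p1 OR NOT p2 OR p3) — NOT p1 is true.
  3. (NOT p1 OR p4 OR NOT p6) — NOT p6 is true.
  4. (NOT p7 OR NOT p1 OR p3) — NOT p7 is true.
  5. (p1 OR p7 OR NOT p4) — NOT p4 is true.
  6. (NOT p2 OR NOT p4 OR p1) — NOT p4 is true.
  7. (p4 OR NOT p9 OR p6) — NOT p9 is true.
  8. (p5 OR NOT p8 OR NOT p2) — NOT p8 is true.
  9. (p2 OR p8 OR p4) — p2 is true.
  10. (NOT p1 OR NOT p9 OR NOT p2) — NOT p9 is true.
  11. (NOT p8 OR p7 OR p4) — NOT p8 is true.
  12. (p8 OR NOT p6 OR p2) — p2 is true.
  13. (p3 OR NOT p4 OR p8) — NOT p4 is true.
  14. (p4 OR NOT p5 OR NOT p9) — NOT p5 is true.
  15. (p8 OR p6 OR p2) — p2 is true.
  16. (p1 OR NOT p3 OR p8) — NOT p3 is true.
  17. (NOT p7 OR p1 OR NOT p6) — NOT p6 is true.
  18. (NOT p1 OR NOT p4 OR p6) — NOT p4 is true.
  19. (p2 OR NOT p8 OR p9) — NOT p8 is true.
  20. (p3 OR p1 OR NOT p5) — NOT p5 is true.
  21. (p1 OR NOT p3 OR NOT p6) — NOT p6 is true.
  22. (NOT p9 OR NOT p5 OR p6) — NOT p5 is true.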